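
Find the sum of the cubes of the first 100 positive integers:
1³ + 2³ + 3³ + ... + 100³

Formula: ∑k³ = [n(n+1)/2]²
= [100×101/2]²
= 5050²
= 25502500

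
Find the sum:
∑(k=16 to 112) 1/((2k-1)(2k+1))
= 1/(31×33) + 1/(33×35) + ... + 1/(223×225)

Partial fractions: 1/((2k-1)(2k+1)) = (1/2)[1/(2k-1) - 1/(2k+1)]
The series telescopes:
= (1/2)[1/31 - 1/225]
= 97/6975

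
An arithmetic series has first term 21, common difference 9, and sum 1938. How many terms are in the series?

Using S = n/2 × [2a + (n-1)d]
1938 = n/2 × [2(21) + (n-1)(9)]
1938 = n/2 × [42 + 9n - 9]
3876 = n × [33 + 9n]
9n² + (33)n - 3876 = 0
Discriminant: Δ = (33)² - 4(9)(-3876) = 1089 + 139536 = 140625
√Δ = 375
n = [-(33) + √Δ] / (2·9) = (-33 + 375) / 18 = 342 / 18 = 19
(The negative root is discarded since n must be a positive integer.)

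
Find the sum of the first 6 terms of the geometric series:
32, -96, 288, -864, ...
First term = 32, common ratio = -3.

Sₙ = a(1 - rⁿ) / (1 - r)
S_6 = 32(1 - (-3)^6) / (1 - (-3))
S_6 = 32(1 - 729) / (4)
S_6 = -5824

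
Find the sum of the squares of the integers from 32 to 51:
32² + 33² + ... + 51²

Use ∑_{k=1}^{n} k² = n(n+1)(2n+1)/6, then subtract the first 31 terms.
∑_{k=1}^{51} k² = 51×52×103/6 = 45526
∑_{k=1}^{31} k² = 31×32×63/6 = 10416
∑_{k=32}^{51} k² = 45526 - 10416 = 35110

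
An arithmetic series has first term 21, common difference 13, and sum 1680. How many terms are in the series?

Using S = n/2 × [2a + (n-1)d]
1680 = n/2 × [2(21) + (n-1)(13)]
1680 = n/2 × [42 + 13n - 13]
3360 = n × [29 + 13n]
13n² + (29)n - 3360 = 0
Discriminant: Δ = (29)² - 4(13)(-3360) = 841 + 174720 = 175561
√Δ = 419
n = [-(29) + √Δ] / (2·13) = (-29 + 419) / 26 = 390 / 26 = 15
(The negative root is discarded since n must be a positive integer.)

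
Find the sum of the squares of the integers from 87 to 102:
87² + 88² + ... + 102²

Use ∑_{k=1}^{n} k² = n(n+1)(2n+1)/6, then subtract the first 86 terms.
∑_{k=1}^{102} k² = 102×103×205/6 = 358955
∑_{k=1}^{86} k² = 86×87×173/6 = 215731
∑_{k=87}^{102} k² = 358955 - 215731 = 143224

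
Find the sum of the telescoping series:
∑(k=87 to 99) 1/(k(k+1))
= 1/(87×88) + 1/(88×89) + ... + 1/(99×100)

Partial fractions: 1/(k(k+1)) = 1/k - 1/(k+1)
The series telescopes:
= (1/87 - 1/88) + (1/88 - 1/89) + ... + (1/99 - 1/100)
= 1/87 - 1/100
= 13/8700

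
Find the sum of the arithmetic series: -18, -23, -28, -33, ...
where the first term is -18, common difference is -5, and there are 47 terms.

Sₙ = n/2 × (first + last)
Last term = a + (n-1)d = -18 + (47-1)×(-5) = -248
S_47 = 47/2 × (-18 + (-248))
S_47 = 47/2 × (-266) = -6251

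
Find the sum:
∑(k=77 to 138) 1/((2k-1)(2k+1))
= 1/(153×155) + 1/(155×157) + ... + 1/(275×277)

Partial fractions: 1/((2k-1)(2k+1)) = (1/2)[1/(2k-1) - 1/(2k+1)]
The series telescopes:
= (1/2)[1/153 - 1/277]
= 62/42381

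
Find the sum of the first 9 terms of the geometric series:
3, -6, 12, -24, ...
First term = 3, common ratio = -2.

Sₙ = a(1 - rⁿ) / (1 - r)
S_9 = 3(1 - (-2)^9) / (1 - (-2))
S_9 = 3(1 - (-512)) / (3)
S_9 = 513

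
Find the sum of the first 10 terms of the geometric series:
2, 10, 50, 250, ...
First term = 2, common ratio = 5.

Sₙ = a(1 - rⁿ) / (1 - r)
S_10 = 2(1 - 5^10) / (1 - 5)
S_10 = 2(1 - 9765625) / (-4)
S_10 = 4882812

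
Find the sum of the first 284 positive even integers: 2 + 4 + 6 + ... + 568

Sum of first n even numbers = n(n+1)
= 284×285
= 80940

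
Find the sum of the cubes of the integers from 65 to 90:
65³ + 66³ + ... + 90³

Use ∑_{k=1}^{n} k³ = [n(n+1)/2]², then subtract the first 64 terms.
∑_{k=1}^{90} k³ = [90×91/2]² = 4095² = 16769025
∑_{k=1}^{64} k³ = [64×65/2]² = 2080² = 4326400
∑_{k=65}^{90} k³ = 16769025 - 4326400 = 12442625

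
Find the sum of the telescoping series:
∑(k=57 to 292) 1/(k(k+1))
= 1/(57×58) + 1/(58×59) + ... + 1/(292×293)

Partial fractions: 1/(k(k+1)) = 1/k - 1/(k+1)
The series telescopes:
= (1/57 - 1/58) + (1/58 - 1/59) + ... + (1/292 - 1/293)
= 1/57 - 1/293
= 236/16701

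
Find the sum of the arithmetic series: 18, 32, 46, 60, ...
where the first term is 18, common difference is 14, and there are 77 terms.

Sₙ = n/2 × (first + last)
Last term = a + (n-1)d = 18 + (77-1)×14 = 1082
S_77 = 77/2 × (18 + 1082)
S_77 = 77/2 × 1100 = 42350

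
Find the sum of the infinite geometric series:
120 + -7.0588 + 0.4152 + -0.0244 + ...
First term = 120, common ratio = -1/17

For |r| < 1, S = a / (1 - r)
S = 120 / (1 - (-1/17))
S = 120 / (18/17)
S = 340/3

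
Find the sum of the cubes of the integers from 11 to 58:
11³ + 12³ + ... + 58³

Use ∑_{k=1}^{n} k³ = [n(n+1)/2]², then subtract the first 10 terms.
∑_{k=1}^{58} k³ = [58×59/2]² = 1711² = 2927521
∑_{k=1}^{10} k³ = [10×11/2]² = 55² = 3025
∑_{k=11}^{58} k³ = 2927521 - 3025 = 2924496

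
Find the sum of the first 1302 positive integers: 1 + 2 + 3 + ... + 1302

Formula: ∑k = n(n+1)/2
= 1302×1303/2
= 1696506/2
= 848253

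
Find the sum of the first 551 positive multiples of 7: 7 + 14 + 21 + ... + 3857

Factor out 7: = 7(1 + 2 + ... + 551) = 7 × n(n+1)/2
= 7 × 551×552/2
= 7 × 152076
= 1064532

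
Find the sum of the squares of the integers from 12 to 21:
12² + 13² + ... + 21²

Use ∑_{k=1}^{n} k² = n(n+1)(2n+1)/6, then subtract the first 11 terms.
∑_{k=1}^{21} k² = 21×22×43/6 = 3311
∑_{k=1}^{11} k² = 11×12×23/6 = 506
∑_{k=12}^{21} k² = 3311 - 506 = 2805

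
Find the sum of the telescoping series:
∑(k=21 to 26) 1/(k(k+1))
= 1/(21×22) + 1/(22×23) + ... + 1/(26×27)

Partial fractions: 1/(k(k+1)) = 1/k - 1/(k+1)
The series telescopes:
= (1/21 - 1/22) + (1/22 - 1/23) + ... + (1/26 - 1/27)
= 1/21 - 1/27
= 2/189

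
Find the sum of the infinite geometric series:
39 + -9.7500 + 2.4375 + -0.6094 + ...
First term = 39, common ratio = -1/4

For |r| < 1, S = a / (1 - r)
S = 39 / (1 - (-1/4))
S = 39 / (5/4)
S = 156/5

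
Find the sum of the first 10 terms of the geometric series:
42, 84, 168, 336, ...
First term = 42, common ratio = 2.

Sₙ = a(1 - rⁿ) / (1 - r)
S_10 = 42(1 - 2^10) / (1 - 2)
S_10 = 42(1 - 1024) / (-1)
S_10 = 42966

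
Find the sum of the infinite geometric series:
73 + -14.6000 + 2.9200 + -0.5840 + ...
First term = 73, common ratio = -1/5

For |r| < 1, S = a / (1 - r)
S = 73 / (1 - (-1/5))
S = 73 / (6/5)
S = 365/6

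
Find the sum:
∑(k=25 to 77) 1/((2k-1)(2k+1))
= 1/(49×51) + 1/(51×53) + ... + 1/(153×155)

Partial fractions: 1/((2k-1)(2k+1)) = (1/2)[1/(2k-1) - 1/(2k+1)]
The series telescopes:
= (1/2)[1/49 - 1/155]
= 53/7595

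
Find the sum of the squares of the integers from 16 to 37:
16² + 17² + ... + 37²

Use ∑_{k=1}^{n} k² = n(n+1)(2n+1)/6, then subtract the first 15 terms.
∑_{k=1}^{37} k² = 37×38×75/6 = 17575
∑_{k=1}^{15} k² = 15×16×31/6 = 1240
∑_{k=16}^{37} k² = 17575 - 1240 = 16335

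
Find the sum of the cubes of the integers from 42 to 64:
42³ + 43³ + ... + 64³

Use ∑_{k=1}^{n} k³ = [n(n+1)/2]², then subtract the first 41 terms.
∑_{k=1}^{64} k³ = [64×65/2]² = 2080² = 4326400
∑_{k=1}^{41} k³ = [41×42/2]² = 861² = 741321
∑_{k=42}^{64} k³ = 4326400 - 741321 = 3585079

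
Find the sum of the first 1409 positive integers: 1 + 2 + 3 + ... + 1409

Formula: ∑k = n(n+1)/2
= 1409×1410/2
= 1986690/2
= 993345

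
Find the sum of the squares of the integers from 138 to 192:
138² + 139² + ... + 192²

Use ∑_{k=1}^{n} k² = n(n+1)(2n+1)/6, then subtract the first 137 terms.
∑_{k=1}^{192} k² = 192×193×385/6 = 2377760
∑_{k=1}^{137} k² = 137×138×275/6 = 866525
∑_{k=138}^{192} k² = 2377760 - 866525 = 1511235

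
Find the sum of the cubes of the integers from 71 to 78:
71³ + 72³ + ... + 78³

Use ∑_{k=1}^{n} k³ = [n(n+1)/2]², then subtract the first 70 terms.
∑_{k=1}^{78} k³ = [78×79/2]² = 3081² = 9492561
∑_{k=1}^{70} k³ = [70×71/2]² = 2485² = 6175225
∑_{k=71}^{78} k³ = 9492561 - 6175225 = 3317336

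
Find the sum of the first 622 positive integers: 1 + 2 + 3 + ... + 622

Formula: ∑k = n(n+1)/2
= 622×623/2
= 387506/2
= 193753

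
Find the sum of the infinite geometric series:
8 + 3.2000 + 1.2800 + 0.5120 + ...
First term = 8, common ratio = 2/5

For |r| < 1, S = a / (1 - r)
S = 8 / (1 - (2/5))
S = 8 / (3/5)
S = 40/3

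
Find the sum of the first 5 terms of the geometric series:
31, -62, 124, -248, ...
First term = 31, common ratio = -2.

Sₙ = a(1 - rⁿ) / (1 - r)
S_5 = 31(1 - (-2)^5) / (1 - (-2))
S_5 = 31(1 - (-32)) / (3)
S_5 = 341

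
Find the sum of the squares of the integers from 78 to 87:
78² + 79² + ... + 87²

Use ∑_{k=1}^{n} k² = n(n+1)(2n+1)/6, then subtract the first 77 terms.
∑_{k=1}^{87} k² = 87×88×175/6 = 223300
∑_{k=1}^{77} k² = 77×78×155/6 = 155155
∑_{k=78}^{87} k² = 223300 - 155155 = 68145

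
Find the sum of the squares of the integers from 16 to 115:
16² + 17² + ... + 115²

Use ∑_{k=1}^{n} k² = n(n+1)(2n+1)/6, then subtract the first 15 terms.
∑_{k=1}^{115} k² = 115×116×231/6 = 513590
∑_{k=1}^{15} k² = 15×16×31/6 = 1240
∑_{k=16}^{115} k² = 513590 - 1240 = 512350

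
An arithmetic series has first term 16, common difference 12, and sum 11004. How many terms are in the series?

Using S = n/2 × [2a + (n-1)d]
11004 = n/2 × [2(16) + (n-1)(12)]
11004 = n/2 × [32 + 12n - 12]
22008 = n × [20 + 12n]
12n² + (20)n - 22008 = 0
Discriminant: Δ = (20)² - 4(12)(-22008) = 400 + 1056384 = 1056784
√Δ = 1028
n = [-(20) + √Δ] / (2·12) = (-20 + 1028) / 24 = 1008 / 24 = 42
(The negative root is discarded since n must be a positive integer.)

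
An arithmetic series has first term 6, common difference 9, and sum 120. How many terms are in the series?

Using S = n/2 × [2a + (n-1)d]
120 = n/2 × [2(6) + (n-1)(9)]
120 = n/2 × [12 + 9n - 9]
240 = n × [3 + 9n]
9n² + (3)n - 240 = 0
Discriminant: Δ = (3)² - 4(9)(-240) = 9 + 8640 = 8649
√Δ = 93
n = [-(3) + √Δ] / (2·9) = (-3 + 93) / 18 = 90 / 18 = 5
(The negative root is discarded since n must be a positive integer.)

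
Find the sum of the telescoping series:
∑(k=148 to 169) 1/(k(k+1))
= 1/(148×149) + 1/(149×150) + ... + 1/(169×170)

Partial fractions: 1/(k(k+1)) = 1/k - 1/(k+1)
The series telescopes:
= (1/148 - 1/149) + (1/149 - 1/150) + ... + (1/169 - 1/170)
= 1/148 - 1/170
= 11/12580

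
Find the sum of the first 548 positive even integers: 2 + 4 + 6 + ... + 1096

Sum of first n even numbers = n(n+1)
= 548×549
= 300852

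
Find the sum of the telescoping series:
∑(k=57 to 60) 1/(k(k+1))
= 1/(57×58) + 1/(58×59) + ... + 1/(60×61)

Partial fractions: 1/(k(k+1)) = 1/k - 1/(k+1)
The series telescopes:
= (1/57 - 1/58) + (1/58 - 1/59) + ... + (1/60 - 1/61)
= 1/57 - 1/61
= 4/3477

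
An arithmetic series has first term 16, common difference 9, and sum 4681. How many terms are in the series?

Using S = n/2 × [2a + (n-1)d]
4681 = n/2 × [2(16) + (n-1)(9)]
4681 = n/2 × [32 + 9n - 9]
9362 = n × [23 + 9n]
9n² + (23)n - 9362 = 0
Discriminant: Δ = (23)² - 4(9)(-9362) = 529 + 337032 = 337561
√Δ = 581
n = [-(23) + √Δ] / (2·9) = (-23 + 581) / 18 = 558 / 18 = 31
(The negative root is discarded since n must be a positive integer.)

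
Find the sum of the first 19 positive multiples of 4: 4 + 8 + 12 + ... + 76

Factor out 4: = 4(1 + 2 + ... + 19) = 4 × n(n+1)/2
= 4 × 19×20/2
= 4 × 190
= 760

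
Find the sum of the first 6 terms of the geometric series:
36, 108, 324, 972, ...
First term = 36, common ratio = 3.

Sₙ = a(1 - rⁿ) / (1 - r)
S_6 = 36(1 - 3^6) / (1 - 3)
S_6 = 36(1 - 729) / (-2)
S_6 = 13104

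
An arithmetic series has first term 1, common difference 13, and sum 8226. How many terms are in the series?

Using S = n/2 × [2a + (n-1)d]
8226 = n/2 × [2(1) + (n-1)(13)]
8226 = n/2 × [2 + 13n - 13]
16452 = n × [-11 + 13n]
13n² + (-11)n - 16452 = 0
Discriminant: Δ = (-11)² - 4(13)(-16452) = 121 + 855504 = 855625
√Δ = 925
n = [-(-11) + √Δ] / (2·13) = (11 + 925) / 26 = 936 / 26 = 36
(The negative root is discarded since n must be a positive integer.)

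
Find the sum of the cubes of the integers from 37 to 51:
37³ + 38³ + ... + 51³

Use ∑_{k=1}^{n} k³ = [n(n+1)/2]², then subtract the first 36 terms.
∑_{k=1}^{51} k³ = [51×52/2]² = 1326² = 1758276
∑_{k=1}^{36} k³ = [36×37/2]² = 666² = 443556
∑_{k=37}^{51} k³ = 1758276 - 443556 = 1314720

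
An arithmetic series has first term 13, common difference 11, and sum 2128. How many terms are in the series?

Using S = n/2 × [2a + (n-1)d]
2128 = n/2 × [2(13) + (n-1)(11)]
2128 = n/2 × [26 + 11n - 11]
4256 = n × [15 + 11n]
11n² + (15)n - 4256 = 0
Discriminant: Δ = (15)² - 4(11)(-4256) = 225 + 187264 = 187489
√Δ = 433
n = [-(15) + √Δ] / (2·11) = (-15 + 433) / 22 = 418 / 22 = 19
(The negative root is discarded since n must be a positive integer.)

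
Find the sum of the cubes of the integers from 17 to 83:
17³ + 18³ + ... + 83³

Use ∑_{k=1}^{n} k³ = [n(n+1)/2]², then subtract the first 16 terms.
∑_{k=1}^{83} k³ = [83×84/2]² = 3486² = 12152196
∑_{k=1}^{16} k³ = [16×17/2]² = 136² = 18496
∑_{k=17}^{83} k³ = 12152196 - 18496 = 12133700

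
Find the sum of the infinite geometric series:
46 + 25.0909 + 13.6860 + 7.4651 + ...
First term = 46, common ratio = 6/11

For |r| < 1, S = a / (1 - r)
S = 46 / (1 - (6/11))
S = 46 / (5/11)
S = 506/5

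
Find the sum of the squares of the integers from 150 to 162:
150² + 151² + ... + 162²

Use ∑_{k=1}^{n} k² = n(n+1)(2n+1)/6, then subtract the first 149 terms.
∑_{k=1}^{162} k² = 162×163×325/6 = 1430325
∑_{k=1}^{149} k² = 149×150×299/6 = 1113775
∑_{k=150}^{162} k² = 1430325 - 1113775 = 316550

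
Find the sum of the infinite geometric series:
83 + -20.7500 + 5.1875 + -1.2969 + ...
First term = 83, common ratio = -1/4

For |r| < 1, S = a / (1 - r)
S = 83 / (1 - (-1/4))
S = 83 / (5/4)
S = 332/5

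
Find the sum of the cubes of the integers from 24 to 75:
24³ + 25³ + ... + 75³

Use ∑_{k=1}^{n} k³ = [n(n+1)/2]², then subtract the first 23 terms.
∑_{k=1}^{75} k³ = [75×76/2]² = 2850² = 8122500
∑_{k=1}^{23} k³ = [23×24/2]² = 276² = 76176
∑_{k=24}^{75} k³ = 8122500 - 76176 = 8046324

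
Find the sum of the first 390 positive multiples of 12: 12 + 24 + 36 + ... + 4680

Factor out 12: = 12(1 + 2 + ... + 390) = 12 × n(n+1)/2
= 12 × 390×391/2
= 12 × 76245
= 914940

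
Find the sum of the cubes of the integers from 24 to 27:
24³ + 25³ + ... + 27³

Use ∑_{k=1}^{n} k³ = [n(n+1)/2]², then subtract the first 23 terms.
∑_{k=1}^{27} k³ = [27×28/2]² = 378² = 142884
∑_{k=1}^{23} k³ = [23×24/2]² = 276² = 76176
∑_{k=24}^{27} k³ = 142884 - 76176 = 66708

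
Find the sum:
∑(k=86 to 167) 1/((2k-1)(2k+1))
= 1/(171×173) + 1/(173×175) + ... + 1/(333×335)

Partial fractions: 1/((2k-1)(2k+1)) = (1/2)[1/(2k-1) - 1/(2k+1)]
The series telescopes:
= (1/2)[1/171 - 1/335]
= 82/57285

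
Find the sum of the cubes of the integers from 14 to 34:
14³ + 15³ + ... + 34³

Use ∑_{k=1}^{n} k³ = [n(n+1)/2]², then subtract the first 13 terms.
∑_{k=1}^{34} k³ = [34×35/2]² = 595² = 354025
∑_{k=1}^{13} k³ = [13×14/2]² = 91² = 8281
∑_{k=14}^{34} k³ = 354025 - 8281 = 345744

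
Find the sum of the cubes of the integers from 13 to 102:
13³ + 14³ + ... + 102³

Use ∑_{k=1}^{n} k³ = [n(n+1)/2]², then subtract the first 12 terms.
∑_{k=1}^{102} k³ = [102×103/2]² = 5253² = 27594009
∑_{k=1}^{12} k³ = [12×13/2]² = 78² = 6084
∑_{k=13}^{102} k³ = 27594009 - 6084 = 27587925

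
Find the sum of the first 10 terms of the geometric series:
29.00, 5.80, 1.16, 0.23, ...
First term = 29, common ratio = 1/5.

Sₙ = a(1 - rⁿ) / (1 - r)
S_10 = 29(1 - (1/5)^10) / (1 - (1/5))
S_10 = 29(1 - (1/9765625)) / (4/5)
S_10 = 70800774/1953125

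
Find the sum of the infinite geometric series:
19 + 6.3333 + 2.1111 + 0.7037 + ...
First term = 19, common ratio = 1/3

For |r| < 1, S = a / (1 - r)
S = 19 / (1 - (1/3))
S = 19 / (2/3)
S = 57/2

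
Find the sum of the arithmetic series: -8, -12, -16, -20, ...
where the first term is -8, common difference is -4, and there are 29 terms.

Sₙ = n/2 × (first + last)
Last term = a + (n-1)d = -8 + (29-1)×(-4) = -120
S_29 = 29/2 × (-8 + (-120))
S_29 = 29/2 × (-128) = -1856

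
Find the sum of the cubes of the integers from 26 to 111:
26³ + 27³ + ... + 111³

Use ∑_{k=1}^{n} k³ = [n(n+1)/2]², then subtract the first 25 terms.
∑_{k=1}^{111} k³ = [111×112/2]² = 6216² = 38638656
∑_{k=1}^{25} k³ = [25×26/2]² = 325² = 105625
∑_{k=26}^{111} k³ = 38638656 - 105625 = 38533031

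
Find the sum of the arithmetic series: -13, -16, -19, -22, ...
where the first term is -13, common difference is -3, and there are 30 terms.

Sₙ = n/2 × (first + last)
Last term = a + (n-1)d = -13 + (30-1)×(-3) = -100
S_30 = 30/2 × (-13 + (-100))
S_30 = 30/2 × (-113) = -1695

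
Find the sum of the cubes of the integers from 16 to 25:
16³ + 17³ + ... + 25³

Use ∑_{k=1}^{n} k³ = [n(n+1)/2]², then subtract the first 15 terms.
∑_{k=1}^{25} k³ = [25×26/2]² = 325² = 105625
∑_{k=1}^{15} k³ = [15×16/2]² = 120² = 14400
∑_{k=16}^{25} k³ = 105625 - 14400 = 91225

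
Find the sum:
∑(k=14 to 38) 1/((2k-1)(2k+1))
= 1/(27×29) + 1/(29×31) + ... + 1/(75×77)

Partial fractions: 1/((2k-1)(2k+1)) = (1/2)[1/(2k-1) - 1/(2k+1)]
The series telescopes:
= (1/2)[1/27 - 1/77]
= 25/2079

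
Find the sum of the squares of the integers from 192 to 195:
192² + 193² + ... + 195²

Use ∑_{k=1}^{n} k² = n(n+1)(2n+1)/6, then subtract the first 191 terms.
∑_{k=1}^{195} k² = 195×196×391/6 = 2490670
∑_{k=1}^{191} k² = 191×192×383/6 = 2340896
∑_{k=192}^{195} k² = 2490670 - 2340896 = 149774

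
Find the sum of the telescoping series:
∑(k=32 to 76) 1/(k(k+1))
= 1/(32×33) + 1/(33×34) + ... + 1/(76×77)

Partial fractions: 1/(k(k+1)) = 1/k - 1/(k+1)
The series telescopes:
= (1/32 - 1/33) + (1/33 - 1/34) + ... + (1/76 - 1/77)
= 1/32 - 1/77
= 45/2464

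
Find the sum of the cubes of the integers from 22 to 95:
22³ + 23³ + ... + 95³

Use ∑_{k=1}^{n} k³ = [n(n+1)/2]², then subtract the first 21 terms.
∑_{k=1}^{95} k³ = [95×96/2]² = 4560² = 20793600
∑_{k=1}^{21} k³ = [21×22/2]² = 231² = 53361
∑_{k=22}^{95} k³ = 20793600 - 53361 = 20740239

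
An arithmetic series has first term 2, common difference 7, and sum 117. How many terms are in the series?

Using S = n/2 × [2a + (n-1)d]
117 = n/2 × [2(2) + (n-1)(7)]
117 = n/2 × [4 + 7n - 7]
234 = n × [-3 + 7n]
7n² + (-3)n - 234 = 0
Discriminant: Δ = (-3)² - 4(7)(-234) = 9 + 6552 = 6561
√Δ = 81
n = [-(-3) + √Δ] / (2·7) = (3 + 81) / 14 = 84 / 14 = 6
(The negative root is discarded since n must be a positive integer.)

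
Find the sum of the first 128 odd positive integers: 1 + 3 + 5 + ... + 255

Sum of first n odd numbers = n²
= 128²
= 16384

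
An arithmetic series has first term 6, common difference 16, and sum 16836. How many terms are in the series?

Using S = n/2 × [2a + (n-1)d]
16836 = n/2 × [2(6) + (n-1)(16)]
16836 = n/2 × [12 + 16n - 16]
33672 = n × [-4 + 16n]
16n² + (-4)n - 33672 = 0
Discriminant: Δ = (-4)² - 4(16)(-33672) = 16 + 2155008 = 2155024
√Δ = 1468
n = [-(-4) + √Δ] / (2·16) = (4 + 1468) / 32 = 1472 / 32 = 46
(The negative root is discarded since n must be a positive integer.)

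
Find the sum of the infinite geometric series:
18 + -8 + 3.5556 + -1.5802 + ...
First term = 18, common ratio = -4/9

For |r| < 1, S = a / (1 - r)
S = 18 / (1 - (-4/9))
S = 18 / (13/9)
S = 162/13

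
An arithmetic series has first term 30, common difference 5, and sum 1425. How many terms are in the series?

Using S = n/2 × [2a + (n-1)d]
1425 = n/2 × [2(30) + (n-1)(5)]
1425 = n/2 × [60 + 5n - 5]
2850 = n × [55 + 5n]
5n² + (55)n - 2850 = 0
Discriminant: Δ = (55)² - 4(5)(-2850) = 3025 + 57000 = 60025
√Δ = 245
n = [-(55) + √Δ] / (2·5) = (-55 + 245) / 10 = 190 / 10 = 19
(The negative root is discarded since n must be a positive integer.)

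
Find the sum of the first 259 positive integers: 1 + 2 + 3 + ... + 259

Formula: ∑k = n(n+1)/2
= 259×260/2
= 67340/2
= 33670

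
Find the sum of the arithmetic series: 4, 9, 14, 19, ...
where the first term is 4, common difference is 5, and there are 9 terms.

Sₙ = n/2 × (first + last)
Last term = a + (n-1)d = 4 + (9-1)×5 = 44
S_9 = 9/2 × (4 + 44)
S_9 = 9/2 × 48 = 216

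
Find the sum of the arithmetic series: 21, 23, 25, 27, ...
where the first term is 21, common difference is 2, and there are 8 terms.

Sₙ = n/2 × (first + last)
Last term = a + (n-1)d = 21 + (8-1)×2 = 35
S_8 = 8/2 × (21 + 35)
S_8 = 8/2 × 56 = 224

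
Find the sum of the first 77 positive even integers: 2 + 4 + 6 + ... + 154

Sum of first n even numbers = n(n+1)
= 77×78
= 6006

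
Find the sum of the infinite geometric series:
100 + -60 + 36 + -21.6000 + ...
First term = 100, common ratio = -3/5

For |r| < 1, S = a / (1 - r)
S = 100 / (1 - (-3/5))
S = 100 / (8/5)
S = 125/2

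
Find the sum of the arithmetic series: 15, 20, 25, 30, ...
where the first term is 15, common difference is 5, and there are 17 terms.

Sₙ = n/2 × (first + last)
Last term = a + (n-1)d = 15 + (17-1)×5 = 95
S_17 = 17/2 × (15 + 95)
S_17 = 17/2 × 110 = 935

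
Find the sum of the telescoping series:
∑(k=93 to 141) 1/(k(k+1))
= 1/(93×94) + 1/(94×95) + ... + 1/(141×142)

Partial fractions: 1/(k(k+1)) = 1/k - 1/(k+1)
The series telescopes:
= (1/93 - 1/94) + (1/94 - 1/95) + ... + (1/141 - 1/142)
= 1/93 - 1/142
= 49/13206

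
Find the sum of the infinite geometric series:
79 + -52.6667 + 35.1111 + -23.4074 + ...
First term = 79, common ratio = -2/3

For |r| < 1, S = a / (1 - r)
S = 79 / (1 - (-2/3))
S = 79 / (5/3)
S = 237/5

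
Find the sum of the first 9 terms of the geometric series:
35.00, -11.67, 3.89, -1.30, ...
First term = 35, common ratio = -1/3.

Sₙ = a(1 - rⁿ) / (1 - r)
S_9 = 35(1 - (-1/3)^9) / (1 - (-1/3))
S_9 = 35(1 - (-1/19683)) / (4/3)
S_9 = 172235/6561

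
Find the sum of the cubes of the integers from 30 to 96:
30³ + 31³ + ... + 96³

Use ∑_{k=1}^{n} k³ = [n(n+1)/2]², then subtract the first 29 terms.
∑_{k=1}^{96} k³ = [96×97/2]² = 4656² = 21678336
∑_{k=1}^{29} k³ = [29×30/2]² = 435² = 189225
∑_{k=30}^{96} k³ = 21678336 - 189225 = 21489111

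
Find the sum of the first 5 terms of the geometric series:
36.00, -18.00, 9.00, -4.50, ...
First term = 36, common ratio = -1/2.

Sₙ = a(1 - rⁿ) / (1 - r)
S_5 = 36(1 - (-1/2)^5) / (1 - (-1/2))
S_5 = 36(1 - (-1/32)) / (3/2)
S_5 = 99/4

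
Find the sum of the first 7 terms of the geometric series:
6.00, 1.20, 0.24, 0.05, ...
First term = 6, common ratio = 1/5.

Sₙ = a(1 - rⁿ) / (1 - r)
S_7 = 6(1 - (1/5)^7) / (1 - (1/5))
S_7 = 6(1 - (1/78125)) / (4/5)
S_7 = 117186/15625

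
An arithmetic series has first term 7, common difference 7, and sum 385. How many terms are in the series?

Using S = n/2 × [2a + (n-1)d]
385 = n/2 × [2(7) + (n-1)(7)]
385 = n/2 × [14 + 7n - 7]
770 = n × [7 + 7n]
7n² + (7)n - 770 = 0
Discriminant: Δ = (7)² - 4(7)(-770) = 49 + 21560 = 21609
√Δ = 147
n = [-(7) + √Δ] / (2·7) = (-7 + 147) / 14 = 140 / 14 = 10
(The negative root is discarded since n must be a positive integer.)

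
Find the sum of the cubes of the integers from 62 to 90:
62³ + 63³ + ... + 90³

Use ∑_{k=1}^{n} k³ = [n(n+1)/2]², then subtract the first 61 terms.
∑_{k=1}^{90} k³ = [90×91/2]² = 4095² = 16769025
∑_{k=1}^{61} k³ = [61×62/2]² = 1891² = 3575881
∑_{k=62}^{90} k³ = 16769025 - 3575881 = 13193144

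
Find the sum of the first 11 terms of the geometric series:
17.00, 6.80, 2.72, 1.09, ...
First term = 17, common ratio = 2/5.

Sₙ = a(1 - rⁿ) / (1 - r)
S_11 = 17(1 - (2/5)^11) / (1 - (2/5))
S_11 = 17(1 - (2048/48828125)) / (3/5)
S_11 = 276681103/9765625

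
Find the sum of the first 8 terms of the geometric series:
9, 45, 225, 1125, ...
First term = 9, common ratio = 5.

Sₙ = a(1 - rⁿ) / (1 - r)
S_8 = 9(1 - 5^8) / (1 - 5)
S_8 = 9(1 - 390625) / (-4)
S_8 = 878904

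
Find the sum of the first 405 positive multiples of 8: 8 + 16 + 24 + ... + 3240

Factor out 8: = 8(1 + 2 + ... + 405) = 8 × n(n+1)/2
= 8 × 405×406/2
= 8 × 82215
= 657720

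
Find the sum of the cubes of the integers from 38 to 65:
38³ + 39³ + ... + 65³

Use ∑_{k=1}^{n} k³ = [n(n+1)/2]², then subtract the first 37 terms.
∑_{k=1}^{65} k³ = [65×66/2]² = 2145² = 4601025
∑_{k=1}^{37} k³ = [37×38/2]² = 703² = 494209
∑_{k=38}^{65} k³ = 4601025 - 494209 = 4106816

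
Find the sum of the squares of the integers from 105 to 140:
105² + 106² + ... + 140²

Use ∑_{k=1}^{n} k² = n(n+1)(2n+1)/6, then subtract the first 104 terms.
∑_{k=1}^{140} k² = 140×141×281/6 = 924490
∑_{k=1}^{104} k² = 104×105×209/6 = 380380
∑_{k=105}^{140} k² = 924490 - 380380 = 544110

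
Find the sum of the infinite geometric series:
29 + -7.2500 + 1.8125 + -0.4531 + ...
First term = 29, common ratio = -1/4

For |r| < 1, S = a / (1 - r)
S = 29 / (1 - (-1/4))
S = 29 / (5/4)
S = 116/5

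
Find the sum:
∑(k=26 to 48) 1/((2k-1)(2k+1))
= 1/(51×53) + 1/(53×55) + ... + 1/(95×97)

Partial fractions: 1/((2k-1)(2k+1)) = (1/2)[1/(2k-1) - 1/(2k+1)]
The series telescopes:
= (1/2)[1/51 - 1/97]
= 23/4947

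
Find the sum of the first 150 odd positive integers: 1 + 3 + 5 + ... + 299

Sum of first n odd numbers = n²
= 150²
= 22500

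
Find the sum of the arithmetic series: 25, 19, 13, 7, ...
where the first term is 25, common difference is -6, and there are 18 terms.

Sₙ = n/2 × (first + last)
Last term = a + (n-1)d = 25 + (18-1)×(-6) = -77
S_18 = 18/2 × (25 + (-77))
S_18 = 18/2 × (-52) = -468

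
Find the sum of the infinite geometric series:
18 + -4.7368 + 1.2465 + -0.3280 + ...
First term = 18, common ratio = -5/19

For |r| < 1, S = a / (1 - r)
S = 18 / (1 - (-5/19))
S = 18 / (24/19)
S = 57/4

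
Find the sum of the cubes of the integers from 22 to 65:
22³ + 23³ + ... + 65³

Use ∑_{k=1}^{n} k³ = [n(n+1)/2]², then subtract the first 21 terms.
∑_{k=1}^{65} k³ = [65×66/2]² = 2145² = 4601025
∑_{k=1}^{21} k³ = [21×22/2]² = 231² = 53361
∑_{k=22}^{65} k³ = 4601025 - 53361 = 4547664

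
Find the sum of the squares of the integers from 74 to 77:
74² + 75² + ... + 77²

Use ∑_{k=1}^{n} k² = n(n+1)(2n+1)/6, then subtract the first 73 terms.
∑_{k=1}^{77} k² = 77×78×155/6 = 155155
∑_{k=1}^{73} k² = 73×74×147/6 = 132349
∑_{k=74}^{77} k² = 155155 - 132349 = 22806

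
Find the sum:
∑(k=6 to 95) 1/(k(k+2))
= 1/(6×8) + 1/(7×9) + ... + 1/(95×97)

Partial fractions: 1/(k(k+2)) = (1/2)[1/k - 1/(k+2)]
Telescoping leaves the first two and last two terms:
= (1/2)[1/6 + 1/7 - 1/96 - 1/97]
= 6275/43456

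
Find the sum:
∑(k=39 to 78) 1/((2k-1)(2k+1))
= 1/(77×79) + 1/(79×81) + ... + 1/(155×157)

Partial fractions: 1/((2k-1)(2k+1)) = (1/2)[1/(2k-1) - 1/(2k+1)]
The series telescopes:
= (1/2)[1/77 - 1/157]
= 40/12089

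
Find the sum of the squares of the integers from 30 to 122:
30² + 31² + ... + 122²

Use ∑_{k=1}^{n} k² = n(n+1)(2n+1)/6, then subtract the first 29 terms.
∑_{k=1}^{122} k² = 122×123×245/6 = 612745
∑_{k=1}^{29} k² = 29×30×59/6 = 8555
∑_{k=30}^{122} k² = 612745 - 8555 = 604190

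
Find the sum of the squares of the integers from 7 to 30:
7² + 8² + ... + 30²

Use ∑_{k=1}^{n} k² = n(n+1)(2n+1)/6, then subtract the first 6 terms.
∑_{k=1}^{30} k² = 30×31×61/6 = 9455
∑_{k=1}^{6} k² = 6×7×13/6 = 91
∑_{k=7}^{30} k² = 9455 - 91 = 9364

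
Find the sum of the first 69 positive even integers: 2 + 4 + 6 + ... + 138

Sum of first n even numbers = n(n+1)
= 69×70
= 4830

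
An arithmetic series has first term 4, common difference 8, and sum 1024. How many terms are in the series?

Using S = n/2 × [2a + (n-1)d]
1024 = n/2 × [2(4) + (n-1)(8)]
1024 = n/2 × [8 + 8n - 8]
2048 = n × [0 + 8n]
8n² + (0)n - 2048 = 0
Discriminant: Δ = (0)² - 4(8)(-2048) = 0 + 65536 = 65536
√Δ = 256
n = [-(0) + √Δ] / (2·8) = (0 + 256) / 16 = 256 / 16 = 16
(The negative root is discarded since n must be a positive integer.)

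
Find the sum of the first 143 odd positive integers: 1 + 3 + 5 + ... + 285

Sum of first n odd numbers = n²
= 143²
= 20449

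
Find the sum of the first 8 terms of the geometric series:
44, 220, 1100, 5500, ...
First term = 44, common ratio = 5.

Sₙ = a(1 - rⁿ) / (1 - r)
S_8 = 44(1 - 5^8) / (1 - 5)
S_8 = 44(1 - 390625) / (-4)
S_8 = 4296864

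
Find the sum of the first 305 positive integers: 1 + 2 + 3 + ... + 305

Formula: ∑k = n(n+1)/2
= 305×306/2
= 93330/2
= 46665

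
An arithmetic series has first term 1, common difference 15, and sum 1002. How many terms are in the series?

Using S = n/2 × [2a + (n-1)d]
1002 = n/2 × [2(1) + (n-1)(15)]
1002 = n/2 × [2 + 15n - 15]
2004 = n × [-13 + 15n]
15n² + (-13)n - 2004 = 0
Discriminant: Δ = (-13)² - 4(15)(-2004) = 169 + 120240 = 120409
√Δ = 347
n = [-(-13) + √Δ] / (2·15) = (13 + 347) / 30 = 360 / 30 = 12
(The negative root is discarded since n must be a positive integer.)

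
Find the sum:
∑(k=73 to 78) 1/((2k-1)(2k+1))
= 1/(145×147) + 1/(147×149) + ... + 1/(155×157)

Partial fractions: 1/((2k-1)(2k+1)) = (1/2)[1/(2k-1) - 1/(2k+1)]
The series telescopes:
= (1/2)[1/145 - 1/157]
= 6/22765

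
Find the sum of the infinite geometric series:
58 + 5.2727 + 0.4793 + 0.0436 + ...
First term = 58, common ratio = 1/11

For |r| < 1, S = a / (1 - r)
S = 58 / (1 - (1/11))
S = 58 / (10/11)
S = 319/5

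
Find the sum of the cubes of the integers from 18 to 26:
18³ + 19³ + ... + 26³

Use ∑_{k=1}^{n} k³ = [n(n+1)/2]², then subtract the first 17 terms.
∑_{k=1}^{26} k³ = [26×27/2]² = 351² = 123201
∑_{k=1}^{17} k³ = [17×18/2]² = 153² = 23409
∑_{k=18}^{26} k³ = 123201 - 23409 = 99792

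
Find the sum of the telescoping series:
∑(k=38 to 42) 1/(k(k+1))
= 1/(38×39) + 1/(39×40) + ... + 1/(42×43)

Partial fractions: 1/(k(k+1)) = 1/k - 1/(k+1)
The series telescopes:
= (1/38 - 1/39) + (1/39 - 1/40) + ... + (1/42 - 1/43)
= 1/38 - 1/43
= 5/1634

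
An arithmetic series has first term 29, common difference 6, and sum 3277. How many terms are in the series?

Using S = n/2 × [2a + (n-1)d]
3277 = n/2 × [2(29) + (n-1)(6)]
3277 = n/2 × [58 + 6n - 6]
6554 = n × [52 + 6n]
6n² + (52)n - 6554 = 0
Discriminant: Δ = (52)² - 4(6)(-6554) = 2704 + 157296 = 160000
√Δ = 400
n = [-(52) + √Δ] / (2·6) = (-52 + 400) / 12 = 348 / 12 = 29
(The negative root is discarded since n must be a positive integer.)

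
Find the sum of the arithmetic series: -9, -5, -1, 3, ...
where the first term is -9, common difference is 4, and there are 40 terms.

Sₙ = n/2 × (first + last)
Last term = a + (n-1)d = -9 + (40-1)×4 = 147
S_40 = 40/2 × (-9 + 147)
S_40 = 40/2 × 138 = 2760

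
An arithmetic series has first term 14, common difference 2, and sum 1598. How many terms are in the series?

Using S = n/2 × [2a + (n-1)d]
1598 = n/2 × [2(14) + (n-1)(2)]
1598 = n/2 × [28 + 2n - 2]
3196 = n × [26 + 2n]
2n² + (26)n - 3196 = 0
Discriminant: Δ = (26)² - 4(2)(-3196) = 676 + 25568 = 26244
√Δ = 162
n = [-(26) + √Δ] / (2·2) = (-26 + 162) / 4 = 136 / 4 = 34
(The negative root is discarded since n must be a positive integer.)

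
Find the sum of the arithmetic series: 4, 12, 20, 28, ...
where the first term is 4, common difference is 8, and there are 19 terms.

Sₙ = n/2 × (first + last)
Last term = a + (n-1)d = 4 + (19-1)×8 = 148
S_19 = 19/2 × (4 + 148)
S_19 = 19/2 × 152 = 1444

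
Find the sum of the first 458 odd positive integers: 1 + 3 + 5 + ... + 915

Sum of first n odd numbers = n²
= 458²
= 209764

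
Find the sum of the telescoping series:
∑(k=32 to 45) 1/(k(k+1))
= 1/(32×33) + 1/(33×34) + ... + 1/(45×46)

Partial fractions: 1/(k(k+1)) = 1/k - 1/(k+1)
The series telescopes:
= (1/32 - 1/33) + (1/33 - 1/34) + ... + (1/45 - 1/46)
= 1/32 - 1/46
= 7/736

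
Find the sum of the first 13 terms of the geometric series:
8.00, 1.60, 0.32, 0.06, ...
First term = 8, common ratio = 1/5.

Sₙ = a(1 - rⁿ) / (1 - r)
S_13 = 8(1 - (1/5)^13) / (1 - (1/5))
S_13 = 8(1 - (1/1220703125)) / (4/5)
S_13 = 2441406248/244140625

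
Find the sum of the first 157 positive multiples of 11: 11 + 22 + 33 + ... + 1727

Factor out 11: = 11(1 + 2 + ... + 157) = 11 × n(n+1)/2
= 11 × 157×158/2
= 11 × 12403
= 136433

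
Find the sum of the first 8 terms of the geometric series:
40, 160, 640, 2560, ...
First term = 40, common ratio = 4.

Sₙ = a(1 - rⁿ) / (1 - r)
S_8 = 40(1 - 4^8) / (1 - 4)
S_8 = 40(1 - 65536) / (-3)
S_8 = 873800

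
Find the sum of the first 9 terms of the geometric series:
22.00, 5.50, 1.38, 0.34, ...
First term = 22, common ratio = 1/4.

Sₙ = a(1 - rⁿ) / (1 - r)
S_9 = 22(1 - (1/4)^9) / (1 - (1/4))
S_9 = 22(1 - (1/262144)) / (3/4)
S_9 = 961191/32768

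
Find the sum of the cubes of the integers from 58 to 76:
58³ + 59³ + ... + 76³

Use ∑_{k=1}^{n} k³ = [n(n+1)/2]², then subtract the first 57 terms.
∑_{k=1}^{76} k³ = [76×77/2]² = 2926² = 8561476
∑_{k=1}^{57} k³ = [57×58/2]² = 1653² = 2732409
∑_{k=58}^{76} k³ = 8561476 - 2732409 = 5829067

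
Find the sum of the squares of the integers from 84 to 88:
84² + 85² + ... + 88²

Use ∑_{k=1}^{n} k² = n(n+1)(2n+1)/6, then subtract the first 83 terms.
∑_{k=1}^{88} k² = 88×89×177/6 = 231044
∑_{k=1}^{83} k² = 83×84×167/6 = 194054
∑_{k=84}^{88} k² = 231044 - 194054 = 36990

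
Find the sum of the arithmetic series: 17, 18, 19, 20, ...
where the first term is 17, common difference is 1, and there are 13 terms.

Sₙ = n/2 × (first + last)
Last term = a + (n-1)d = 17 + (13-1)×1 = 29
S_13 = 13/2 × (17 + 29)
S_13 = 13/2 × 46 = 299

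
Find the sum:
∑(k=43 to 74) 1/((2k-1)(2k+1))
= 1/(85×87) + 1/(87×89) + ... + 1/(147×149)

Partial fractions: 1/((2k-1)(2k+1)) = (1/2)[1/(2k-1) - 1/(2k+1)]
The series telescopes:
= (1/2)[1/85 - 1/149]
= 32/12665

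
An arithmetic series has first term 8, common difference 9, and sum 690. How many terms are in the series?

Using S = n/2 × [2a + (n-1)d]
690 = n/2 × [2(8) + (n-1)(9)]
690 = n/2 × [16 + 9n - 9]
1380 = n × [7 + 9n]
9n² + (7)n - 1380 = 0
Discriminant: Δ = (7)² - 4(9)(-1380) = 49 + 49680 = 49729
√Δ = 223
n = [-(7) + √Δ] / (2·9) = (-7 + 223) / 18 = 216 / 18 = 12
(The negative root is discarded since n must be a positive integer.)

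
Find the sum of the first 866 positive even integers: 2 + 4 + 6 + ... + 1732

Sum of first n even numbers = n(n+1)
= 866×867
= 750822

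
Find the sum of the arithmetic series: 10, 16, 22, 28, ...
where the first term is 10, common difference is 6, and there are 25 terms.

Sₙ = n/2 × (first + last)
Last term = a + (n-1)d = 10 + (25-1)×6 = 154
S_25 = 25/2 × (10 + 154)
S_25 = 25/2 × 164 = 2050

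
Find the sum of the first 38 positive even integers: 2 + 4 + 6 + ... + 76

Sum of first n even numbers = n(n+1)
= 38×39
= 1482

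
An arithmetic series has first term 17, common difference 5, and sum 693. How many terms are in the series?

Using S = n/2 × [2a + (n-1)d]
693 = n/2 × [2(17) + (n-1)(5)]
693 = n/2 × [34 + 5n - 5]
1386 = n × [29 + 5n]
5n² + (29)n - 1386 = 0
Discriminant: Δ = (29)² - 4(5)(-1386) = 841 + 27720 = 28561
√Δ = 169
n = [-(29) + √Δ] / (2·5) = (-29 + 169) / 10 = 140 / 10 = 14
(The negative root is discarded since n must be a positive integer.)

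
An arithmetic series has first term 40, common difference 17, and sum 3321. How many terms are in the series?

Using S = n/2 × [2a + (n-1)d]
3321 = n/2 × [2(40) + (n-1)(17)]
3321 = n/2 × [80 + 17n - 17]
6642 = n × [63 + 17n]
17n² + (63)n - 6642 = 0
Discriminant: Δ = (63)² - 4(17)(-6642) = 3969 + 451656 = 455625
√Δ = 675
n = [-(63) + √Δ] / (2·17) = (-63 + 675) / 34 = 612 / 34 = 18
(The negative root is discarded since n must be a positive integer.)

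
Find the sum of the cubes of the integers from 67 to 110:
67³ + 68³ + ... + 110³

Use ∑_{k=1}^{n} k³ = [n(n+1)/2]², then subtract the first 66 terms.
∑_{k=1}^{110} k³ = [110×111/2]² = 6105² = 37271025
∑_{k=1}^{66} k³ = [66×67/2]² = 2211² = 4888521
∑_{k=67}^{110} k³ = 37271025 - 4888521 = 32382504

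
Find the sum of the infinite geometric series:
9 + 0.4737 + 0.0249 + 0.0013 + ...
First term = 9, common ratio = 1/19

For |r| < 1, S = a / (1 - r)
S = 9 / (1 - (1/19))
S = 9 / (18/19)
S = 19/2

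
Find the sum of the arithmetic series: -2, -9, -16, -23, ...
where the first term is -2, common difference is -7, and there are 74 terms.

Sₙ = n/2 × (first + last)
Last term = a + (n-1)d = -2 + (74-1)×(-7) = -513
S_74 = 74/2 × (-2 + (-513))
S_74 = 74/2 × (-515) = -19055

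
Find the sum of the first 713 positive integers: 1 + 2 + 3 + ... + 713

Formula: ∑k = n(n+1)/2
= 713×714/2
= 509082/2
= 254541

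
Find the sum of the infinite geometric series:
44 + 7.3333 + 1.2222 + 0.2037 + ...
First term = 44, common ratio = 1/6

For |r| < 1, S = a / (1 - r)
S = 44 / (1 - (1/6))
S = 44 / (5/6)
S = 264/5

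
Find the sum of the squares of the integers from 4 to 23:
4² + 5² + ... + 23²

Use ∑_{k=1}^{n} k² = n(n+1)(2n+1)/6, then subtract the first 3 terms.
∑_{k=1}^{23} k² = 23×24×47/6 = 4324
∑_{k=1}^{3} k² = 3×4×7/6 = 14
∑_{k=4}^{23} k² = 4324 - 14 = 4310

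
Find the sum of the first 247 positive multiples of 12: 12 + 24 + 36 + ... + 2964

Factor out 12: = 12(1 + 2 + ... + 247) = 12 × n(n+1)/2
= 12 × 247×248/2
= 12 × 30628
= 367536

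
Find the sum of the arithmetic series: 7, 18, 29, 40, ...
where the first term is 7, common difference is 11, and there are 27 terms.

Sₙ = n/2 × (first + last)
Last term = a + (n-1)d = 7 + (27-1)×11 = 293
S_27 = 27/2 × (7 + 293)
S_27 = 27/2 × 300 = 4050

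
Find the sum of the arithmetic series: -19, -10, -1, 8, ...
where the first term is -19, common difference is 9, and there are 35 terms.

Sₙ = n/2 × (first + last)
Last term = a + (n-1)d = -19 + (35-1)×9 = 287
S_35 = 35/2 × (-19 + 287)
S_35 = 35/2 × 268 = 4690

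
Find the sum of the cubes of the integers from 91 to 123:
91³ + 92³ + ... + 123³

Use ∑_{k=1}^{n} k³ = [n(n+1)/2]², then subtract the first 90 terms.
∑_{k=1}^{123} k³ = [123×124/2]² = 7626² = 58155876
∑_{k=1}^{90} k³ = [90×91/2]² = 4095² = 16769025
∑_{k=91}^{123} k³ = 58155876 - 16769025 = 41386851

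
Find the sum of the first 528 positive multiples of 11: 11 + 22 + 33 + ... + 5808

Factor out 11: = 11(1 + 2 + ... + 528) = 11 × n(n+1)/2
= 11 × 528×529/2
= 11 × 139656
= 1536216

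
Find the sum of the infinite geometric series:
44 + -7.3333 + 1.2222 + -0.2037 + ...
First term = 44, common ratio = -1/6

For |r| < 1, S = a / (1 - r)
S = 44 / (1 - (-1/6))
S = 44 / (7/6)
S = 264/7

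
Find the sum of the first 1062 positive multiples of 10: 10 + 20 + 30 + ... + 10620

Factor out 10: = 10(1 + 2 + ... + 1062) = 10 × n(n+1)/2
= 10 × 1062×1063/2
= 10 × 564453
= 5644530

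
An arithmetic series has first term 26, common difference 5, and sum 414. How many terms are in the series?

Using S = n/2 × [2a + (n-1)d]
414 = n/2 × [2(26) + (n-1)(5)]
414 = n/2 × [52 + 5n - 5]
828 = n × [47 + 5n]
5n² + (47)n - 828 = 0
Discriminant: Δ = (47)² - 4(5)(-828) = 2209 + 16560 = 18769
√Δ = 137
n = [-(47) + √Δ] / (2·5) = (-47 + 137) / 10 = 90 / 10 = 9
(The negative root is discarded since n must be a positive integer.)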